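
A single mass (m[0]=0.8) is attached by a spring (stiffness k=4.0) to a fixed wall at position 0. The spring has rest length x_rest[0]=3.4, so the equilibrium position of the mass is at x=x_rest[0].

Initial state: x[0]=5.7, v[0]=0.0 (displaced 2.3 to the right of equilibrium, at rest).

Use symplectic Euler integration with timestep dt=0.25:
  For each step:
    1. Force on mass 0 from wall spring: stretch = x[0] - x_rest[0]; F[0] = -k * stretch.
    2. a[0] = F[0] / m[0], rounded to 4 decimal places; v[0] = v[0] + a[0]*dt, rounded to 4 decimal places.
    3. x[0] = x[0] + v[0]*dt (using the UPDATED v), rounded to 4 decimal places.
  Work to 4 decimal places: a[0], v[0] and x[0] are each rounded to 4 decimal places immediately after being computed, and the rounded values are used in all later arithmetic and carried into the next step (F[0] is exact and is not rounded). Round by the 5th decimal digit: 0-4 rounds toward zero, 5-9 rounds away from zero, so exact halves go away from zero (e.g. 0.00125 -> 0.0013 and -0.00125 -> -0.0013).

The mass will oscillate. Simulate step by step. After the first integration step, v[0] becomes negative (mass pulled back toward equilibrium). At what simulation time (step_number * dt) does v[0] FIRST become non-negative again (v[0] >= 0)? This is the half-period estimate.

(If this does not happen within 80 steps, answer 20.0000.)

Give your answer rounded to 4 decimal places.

Step 0: x=[5.7000] v=[0.0000]
Step 1: x=[4.9813] v=[-2.8750]
Step 2: x=[3.7684] v=[-4.8516]
Step 3: x=[2.4404] v=[-5.3121]
Step 4: x=[1.4123] v=[-4.1126]
Step 5: x=[1.0053] v=[-1.6280]
Step 6: x=[1.3467] v=[1.3654]
First v>=0 after going negative at step 6, time=1.5000

Answer: 1.5000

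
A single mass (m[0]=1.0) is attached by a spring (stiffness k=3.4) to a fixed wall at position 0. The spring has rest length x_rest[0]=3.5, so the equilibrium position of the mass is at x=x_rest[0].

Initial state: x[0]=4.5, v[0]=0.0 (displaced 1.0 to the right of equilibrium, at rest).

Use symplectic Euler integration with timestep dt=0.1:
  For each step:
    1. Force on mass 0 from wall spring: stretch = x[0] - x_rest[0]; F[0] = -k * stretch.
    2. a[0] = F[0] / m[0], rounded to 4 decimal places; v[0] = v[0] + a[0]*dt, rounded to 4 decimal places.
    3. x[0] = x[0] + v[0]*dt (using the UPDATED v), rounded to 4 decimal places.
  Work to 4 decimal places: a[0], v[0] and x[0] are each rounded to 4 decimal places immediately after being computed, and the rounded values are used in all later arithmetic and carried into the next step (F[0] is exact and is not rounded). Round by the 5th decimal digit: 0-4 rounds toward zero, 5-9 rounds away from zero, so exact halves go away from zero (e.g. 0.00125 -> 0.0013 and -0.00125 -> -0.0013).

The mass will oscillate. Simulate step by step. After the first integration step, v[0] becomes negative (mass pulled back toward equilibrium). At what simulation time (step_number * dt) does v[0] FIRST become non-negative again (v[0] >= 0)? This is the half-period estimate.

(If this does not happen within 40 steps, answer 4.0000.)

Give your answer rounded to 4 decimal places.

Answer: 1.8000

Derivation:
Step 0: x=[4.5000] v=[0.0000]
Step 1: x=[4.4660] v=[-0.3400]
Step 2: x=[4.3992] v=[-0.6684]
Step 3: x=[4.3018] v=[-0.9741]
Step 4: x=[4.1771] v=[-1.2467]
Step 5: x=[4.0294] v=[-1.4769]
Step 6: x=[3.8637] v=[-1.6569]
Step 7: x=[3.6856] v=[-1.7806]
Step 8: x=[3.5012] v=[-1.8437]
Step 9: x=[3.3168] v=[-1.8441]
Step 10: x=[3.1386] v=[-1.7818]
Step 11: x=[2.9727] v=[-1.6589]
Step 12: x=[2.8247] v=[-1.4796]
Step 13: x=[2.6997] v=[-1.2500]
Step 14: x=[2.6019] v=[-0.9779]
Step 15: x=[2.5346] v=[-0.6726]
Step 16: x=[2.5002] v=[-0.3444]
Step 17: x=[2.4998] v=[-0.0045]
Step 18: x=[2.5334] v=[0.3356]
First v>=0 after going negative at step 18, time=1.8000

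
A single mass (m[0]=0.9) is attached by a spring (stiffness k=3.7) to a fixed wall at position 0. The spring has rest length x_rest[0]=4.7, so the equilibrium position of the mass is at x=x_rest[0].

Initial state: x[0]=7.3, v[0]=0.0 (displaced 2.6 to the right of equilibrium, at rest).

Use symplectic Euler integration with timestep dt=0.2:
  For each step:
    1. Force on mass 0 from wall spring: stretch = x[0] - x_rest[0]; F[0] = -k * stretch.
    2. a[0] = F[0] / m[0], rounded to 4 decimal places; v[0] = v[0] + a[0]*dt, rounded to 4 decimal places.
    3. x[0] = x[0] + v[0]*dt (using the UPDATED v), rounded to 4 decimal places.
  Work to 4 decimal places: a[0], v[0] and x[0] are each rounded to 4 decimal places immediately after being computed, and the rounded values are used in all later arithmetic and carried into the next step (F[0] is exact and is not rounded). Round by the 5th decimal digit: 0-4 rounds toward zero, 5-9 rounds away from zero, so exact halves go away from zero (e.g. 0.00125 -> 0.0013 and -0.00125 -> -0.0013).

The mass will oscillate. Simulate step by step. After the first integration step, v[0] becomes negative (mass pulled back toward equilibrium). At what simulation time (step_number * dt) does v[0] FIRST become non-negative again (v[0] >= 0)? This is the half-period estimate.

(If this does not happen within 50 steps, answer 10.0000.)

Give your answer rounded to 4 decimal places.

Answer: 1.6000

Derivation:
Step 0: x=[7.3000] v=[0.0000]
Step 1: x=[6.8724] v=[-2.1378]
Step 2: x=[6.0876] v=[-3.9240]
Step 3: x=[5.0746] v=[-5.0649]
Step 4: x=[4.0000] v=[-5.3729]
Step 5: x=[3.0405] v=[-4.7973]
Step 6: x=[2.3539] v=[-3.4328]
Step 7: x=[2.0531] v=[-1.5038]
Step 8: x=[2.1876] v=[0.6725]
First v>=0 after going negative at step 8, time=1.6000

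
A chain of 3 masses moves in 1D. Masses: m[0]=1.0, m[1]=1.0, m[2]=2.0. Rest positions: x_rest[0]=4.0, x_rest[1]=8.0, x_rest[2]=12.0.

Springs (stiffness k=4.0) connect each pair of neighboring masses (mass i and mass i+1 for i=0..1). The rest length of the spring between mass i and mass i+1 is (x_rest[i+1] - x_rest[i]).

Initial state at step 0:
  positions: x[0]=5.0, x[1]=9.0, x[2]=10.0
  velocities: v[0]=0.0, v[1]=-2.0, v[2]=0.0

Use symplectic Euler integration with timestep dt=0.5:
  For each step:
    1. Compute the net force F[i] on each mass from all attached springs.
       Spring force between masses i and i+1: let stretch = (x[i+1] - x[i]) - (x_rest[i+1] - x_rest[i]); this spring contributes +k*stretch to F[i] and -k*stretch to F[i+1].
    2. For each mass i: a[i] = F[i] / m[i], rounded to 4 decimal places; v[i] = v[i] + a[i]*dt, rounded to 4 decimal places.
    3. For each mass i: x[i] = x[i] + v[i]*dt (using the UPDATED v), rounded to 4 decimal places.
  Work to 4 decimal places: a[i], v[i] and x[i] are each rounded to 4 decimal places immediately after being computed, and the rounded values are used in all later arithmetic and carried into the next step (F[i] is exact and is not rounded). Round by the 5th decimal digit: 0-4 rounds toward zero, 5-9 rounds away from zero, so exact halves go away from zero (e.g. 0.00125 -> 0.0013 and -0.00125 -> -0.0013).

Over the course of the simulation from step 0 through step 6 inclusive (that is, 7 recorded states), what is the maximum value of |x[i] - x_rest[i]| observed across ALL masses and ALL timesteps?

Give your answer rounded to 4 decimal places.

Step 0: x=[5.0000 9.0000 10.0000] v=[0.0000 -2.0000 0.0000]
Step 1: x=[5.0000 5.0000 11.5000] v=[0.0000 -8.0000 3.0000]
Step 2: x=[1.0000 7.5000 11.7500] v=[-8.0000 5.0000 0.5000]
Step 3: x=[-0.5000 7.7500 11.8750] v=[-3.0000 0.5000 0.2500]
Step 4: x=[2.2500 3.8750 11.9375] v=[5.5000 -7.7500 0.1250]
Step 5: x=[2.6250 6.4375 9.9688] v=[0.7500 5.1250 -3.9375]
Step 6: x=[2.8125 8.7188 8.2344] v=[0.3750 4.5626 -3.4688]
Max displacement = 4.5000

Answer: 4.5000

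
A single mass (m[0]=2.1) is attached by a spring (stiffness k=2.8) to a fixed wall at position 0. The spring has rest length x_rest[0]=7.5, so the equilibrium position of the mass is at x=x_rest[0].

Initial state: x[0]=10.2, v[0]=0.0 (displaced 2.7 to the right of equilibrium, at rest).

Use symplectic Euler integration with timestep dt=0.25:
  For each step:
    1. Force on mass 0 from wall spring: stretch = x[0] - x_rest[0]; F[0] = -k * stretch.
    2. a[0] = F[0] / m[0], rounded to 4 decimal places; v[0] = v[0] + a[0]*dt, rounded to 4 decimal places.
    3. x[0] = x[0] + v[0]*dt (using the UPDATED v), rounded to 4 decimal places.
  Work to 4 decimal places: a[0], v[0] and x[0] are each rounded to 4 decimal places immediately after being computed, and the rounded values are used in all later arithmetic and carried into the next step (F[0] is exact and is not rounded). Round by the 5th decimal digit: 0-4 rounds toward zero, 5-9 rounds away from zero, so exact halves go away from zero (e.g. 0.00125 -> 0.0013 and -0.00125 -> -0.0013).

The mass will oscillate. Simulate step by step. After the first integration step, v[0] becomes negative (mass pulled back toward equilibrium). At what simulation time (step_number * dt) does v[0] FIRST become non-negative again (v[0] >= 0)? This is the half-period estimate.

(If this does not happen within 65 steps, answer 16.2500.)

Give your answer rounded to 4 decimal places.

Answer: 2.7500

Derivation:
Step 0: x=[10.2000] v=[0.0000]
Step 1: x=[9.9750] v=[-0.9000]
Step 2: x=[9.5438] v=[-1.7250]
Step 3: x=[8.9422] v=[-2.4063]
Step 4: x=[8.2205] v=[-2.8870]
Step 5: x=[7.4387] v=[-3.1272]
Step 6: x=[6.6620] v=[-3.1068]
Step 7: x=[5.9551] v=[-2.8275]
Step 8: x=[5.3770] v=[-2.3125]
Step 9: x=[4.9758] v=[-1.6048]
Step 10: x=[4.7850] v=[-0.7634]
Step 11: x=[4.8204] v=[0.1416]
First v>=0 after going negative at step 11, time=2.7500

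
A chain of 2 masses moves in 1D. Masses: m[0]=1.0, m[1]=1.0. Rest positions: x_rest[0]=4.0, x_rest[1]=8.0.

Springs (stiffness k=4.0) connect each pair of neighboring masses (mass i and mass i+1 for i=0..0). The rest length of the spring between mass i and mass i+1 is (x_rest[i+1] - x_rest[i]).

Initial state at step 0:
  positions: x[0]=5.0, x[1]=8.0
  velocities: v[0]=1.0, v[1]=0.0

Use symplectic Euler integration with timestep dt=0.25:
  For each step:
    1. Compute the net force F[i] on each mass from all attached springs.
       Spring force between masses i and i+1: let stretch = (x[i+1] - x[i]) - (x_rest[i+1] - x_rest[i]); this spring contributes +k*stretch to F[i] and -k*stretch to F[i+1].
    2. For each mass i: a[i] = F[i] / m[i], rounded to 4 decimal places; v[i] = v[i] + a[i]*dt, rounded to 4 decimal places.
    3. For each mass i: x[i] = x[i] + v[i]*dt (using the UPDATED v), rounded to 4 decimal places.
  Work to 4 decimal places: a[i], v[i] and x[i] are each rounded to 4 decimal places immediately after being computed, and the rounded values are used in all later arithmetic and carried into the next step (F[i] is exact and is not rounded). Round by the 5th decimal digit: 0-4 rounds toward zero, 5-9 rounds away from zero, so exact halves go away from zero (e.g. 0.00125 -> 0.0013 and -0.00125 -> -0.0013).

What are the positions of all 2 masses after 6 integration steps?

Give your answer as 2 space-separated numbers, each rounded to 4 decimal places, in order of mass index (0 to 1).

Answer: 5.0665 9.4337

Derivation:
Step 0: x=[5.0000 8.0000] v=[1.0000 0.0000]
Step 1: x=[5.0000 8.2500] v=[0.0000 1.0000]
Step 2: x=[4.8125 8.6875] v=[-0.7500 1.7500]
Step 3: x=[4.5938 9.1563] v=[-0.8750 1.8750]
Step 4: x=[4.5157 9.4844] v=[-0.3125 1.3125]
Step 5: x=[4.6798 9.5704] v=[0.6562 0.3438]
Step 6: x=[5.0665 9.4337] v=[1.5468 -0.5468]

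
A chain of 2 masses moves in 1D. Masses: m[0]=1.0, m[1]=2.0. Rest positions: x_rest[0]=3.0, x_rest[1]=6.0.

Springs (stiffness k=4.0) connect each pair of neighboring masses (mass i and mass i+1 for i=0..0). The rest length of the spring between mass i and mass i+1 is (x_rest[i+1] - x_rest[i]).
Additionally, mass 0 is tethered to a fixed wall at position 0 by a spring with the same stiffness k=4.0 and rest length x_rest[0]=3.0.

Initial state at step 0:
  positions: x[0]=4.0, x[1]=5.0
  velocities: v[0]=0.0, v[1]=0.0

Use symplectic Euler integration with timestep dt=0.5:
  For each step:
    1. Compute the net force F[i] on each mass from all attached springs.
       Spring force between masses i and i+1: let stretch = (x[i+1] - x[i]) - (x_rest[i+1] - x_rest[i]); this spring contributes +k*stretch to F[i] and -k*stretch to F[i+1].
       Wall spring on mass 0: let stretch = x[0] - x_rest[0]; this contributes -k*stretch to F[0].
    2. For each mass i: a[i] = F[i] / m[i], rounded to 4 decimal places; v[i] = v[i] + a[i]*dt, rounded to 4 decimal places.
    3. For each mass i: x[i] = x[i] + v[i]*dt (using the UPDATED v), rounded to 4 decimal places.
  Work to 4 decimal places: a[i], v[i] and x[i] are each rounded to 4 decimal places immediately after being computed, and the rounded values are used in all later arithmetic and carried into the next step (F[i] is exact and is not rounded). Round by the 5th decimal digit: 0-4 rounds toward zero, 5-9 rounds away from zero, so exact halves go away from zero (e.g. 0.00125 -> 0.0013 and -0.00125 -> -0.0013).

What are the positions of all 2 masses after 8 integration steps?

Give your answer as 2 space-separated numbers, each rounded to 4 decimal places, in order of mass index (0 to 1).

Step 0: x=[4.0000 5.0000] v=[0.0000 0.0000]
Step 1: x=[1.0000 6.0000] v=[-6.0000 2.0000]
Step 2: x=[2.0000 6.0000] v=[2.0000 0.0000]
Step 3: x=[5.0000 5.5000] v=[6.0000 -1.0000]
Step 4: x=[3.5000 6.2500] v=[-3.0000 1.5000]
Step 5: x=[1.2500 7.1250] v=[-4.5000 1.7500]
Step 6: x=[3.6250 6.5625] v=[4.7500 -1.1250]
Step 7: x=[5.3125 6.0313] v=[3.3750 -1.0625]
Step 8: x=[2.4063 6.6407] v=[-5.8124 1.2187]

Answer: 2.4063 6.6407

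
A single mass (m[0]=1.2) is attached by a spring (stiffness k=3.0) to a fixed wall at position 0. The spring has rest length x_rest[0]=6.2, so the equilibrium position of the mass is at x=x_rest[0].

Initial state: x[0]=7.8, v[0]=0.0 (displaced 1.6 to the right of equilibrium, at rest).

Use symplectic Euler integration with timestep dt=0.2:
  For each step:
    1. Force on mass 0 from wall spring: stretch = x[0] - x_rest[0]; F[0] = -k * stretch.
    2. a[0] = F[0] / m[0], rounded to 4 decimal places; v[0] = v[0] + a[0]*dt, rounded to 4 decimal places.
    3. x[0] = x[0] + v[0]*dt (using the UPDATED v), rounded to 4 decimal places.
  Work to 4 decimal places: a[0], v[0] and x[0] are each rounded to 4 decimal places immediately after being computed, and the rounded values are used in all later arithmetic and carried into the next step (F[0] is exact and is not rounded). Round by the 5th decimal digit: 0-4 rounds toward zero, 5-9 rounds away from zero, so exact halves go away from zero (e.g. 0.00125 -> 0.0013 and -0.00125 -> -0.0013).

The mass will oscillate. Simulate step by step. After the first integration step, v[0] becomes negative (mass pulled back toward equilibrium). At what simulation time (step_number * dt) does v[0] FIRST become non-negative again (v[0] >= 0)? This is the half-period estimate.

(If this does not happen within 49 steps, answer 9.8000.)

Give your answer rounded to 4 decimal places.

Step 0: x=[7.8000] v=[0.0000]
Step 1: x=[7.6400] v=[-0.8000]
Step 2: x=[7.3360] v=[-1.5200]
Step 3: x=[6.9184] v=[-2.0880]
Step 4: x=[6.4290] v=[-2.4472]
Step 5: x=[5.9167] v=[-2.5617]
Step 6: x=[5.4327] v=[-2.4200]
Step 7: x=[5.0254] v=[-2.0363]
Step 8: x=[4.7356] v=[-1.4490]
Step 9: x=[4.5922] v=[-0.7168]
Step 10: x=[4.6096] v=[0.0871]
First v>=0 after going negative at step 10, time=2.0000

Answer: 2.0000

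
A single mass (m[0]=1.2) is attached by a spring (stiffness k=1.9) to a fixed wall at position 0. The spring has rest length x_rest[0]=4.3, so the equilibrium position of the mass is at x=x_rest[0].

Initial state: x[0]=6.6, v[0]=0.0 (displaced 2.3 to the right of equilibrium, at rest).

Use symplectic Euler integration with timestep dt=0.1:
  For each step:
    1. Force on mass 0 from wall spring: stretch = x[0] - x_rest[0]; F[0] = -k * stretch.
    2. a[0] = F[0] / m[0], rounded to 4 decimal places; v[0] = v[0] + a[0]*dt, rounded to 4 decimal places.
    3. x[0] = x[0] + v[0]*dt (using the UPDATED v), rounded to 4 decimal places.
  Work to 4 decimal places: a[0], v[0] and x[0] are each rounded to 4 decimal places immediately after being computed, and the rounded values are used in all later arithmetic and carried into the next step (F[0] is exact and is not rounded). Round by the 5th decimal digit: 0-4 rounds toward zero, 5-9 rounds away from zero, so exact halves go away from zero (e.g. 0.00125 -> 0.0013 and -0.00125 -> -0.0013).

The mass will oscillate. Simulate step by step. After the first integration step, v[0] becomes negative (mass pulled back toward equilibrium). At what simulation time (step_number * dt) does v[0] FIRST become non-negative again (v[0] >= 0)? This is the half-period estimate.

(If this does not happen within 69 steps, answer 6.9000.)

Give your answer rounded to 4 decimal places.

Answer: 2.5000

Derivation:
Step 0: x=[6.6000] v=[0.0000]
Step 1: x=[6.5636] v=[-0.3642]
Step 2: x=[6.4913] v=[-0.7226]
Step 3: x=[6.3843] v=[-1.0696]
Step 4: x=[6.2443] v=[-1.3996]
Step 5: x=[6.0736] v=[-1.7075]
Step 6: x=[5.8748] v=[-1.9883]
Step 7: x=[5.6510] v=[-2.2376]
Step 8: x=[5.4059] v=[-2.4515]
Step 9: x=[5.1432] v=[-2.6266]
Step 10: x=[4.8672] v=[-2.7601]
Step 11: x=[4.5822] v=[-2.8499]
Step 12: x=[4.2927] v=[-2.8946]
Step 13: x=[4.0034] v=[-2.8934]
Step 14: x=[3.7188] v=[-2.8464]
Step 15: x=[3.4434] v=[-2.7544]
Step 16: x=[3.1815] v=[-2.6188]
Step 17: x=[2.9373] v=[-2.4417]
Step 18: x=[2.7147] v=[-2.2259]
Step 19: x=[2.5172] v=[-1.9749]
Step 20: x=[2.3479] v=[-1.6926]
Step 21: x=[2.2096] v=[-1.3835]
Step 22: x=[2.1044] v=[-1.0525]
Step 23: x=[2.0339] v=[-0.7049]
Step 24: x=[1.9993] v=[-0.3461]
Step 25: x=[2.0011] v=[0.0182]
First v>=0 after going negative at step 25, time=2.5000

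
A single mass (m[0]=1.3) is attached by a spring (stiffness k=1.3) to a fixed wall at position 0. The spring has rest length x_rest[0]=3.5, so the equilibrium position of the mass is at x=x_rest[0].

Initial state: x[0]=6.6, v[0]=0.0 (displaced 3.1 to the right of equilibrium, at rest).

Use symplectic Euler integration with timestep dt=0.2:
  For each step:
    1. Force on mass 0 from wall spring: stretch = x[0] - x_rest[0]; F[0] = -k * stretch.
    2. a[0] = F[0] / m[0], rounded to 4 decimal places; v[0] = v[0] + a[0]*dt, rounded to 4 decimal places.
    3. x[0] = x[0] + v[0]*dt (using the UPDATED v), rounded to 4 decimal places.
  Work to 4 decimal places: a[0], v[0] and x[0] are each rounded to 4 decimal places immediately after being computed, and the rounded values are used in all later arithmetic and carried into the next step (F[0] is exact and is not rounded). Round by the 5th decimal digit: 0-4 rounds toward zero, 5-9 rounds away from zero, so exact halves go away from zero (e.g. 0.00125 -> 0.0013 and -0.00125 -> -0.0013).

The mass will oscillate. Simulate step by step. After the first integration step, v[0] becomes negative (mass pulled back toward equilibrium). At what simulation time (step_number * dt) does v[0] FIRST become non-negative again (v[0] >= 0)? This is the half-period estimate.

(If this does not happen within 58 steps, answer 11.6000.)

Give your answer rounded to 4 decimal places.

Step 0: x=[6.6000] v=[0.0000]
Step 1: x=[6.4760] v=[-0.6200]
Step 2: x=[6.2330] v=[-1.2152]
Step 3: x=[5.8806] v=[-1.7618]
Step 4: x=[5.4330] v=[-2.2379]
Step 5: x=[4.9081] v=[-2.6245]
Step 6: x=[4.3269] v=[-2.9061]
Step 7: x=[3.7126] v=[-3.0715]
Step 8: x=[3.0898] v=[-3.1140]
Step 9: x=[2.4834] v=[-3.0320]
Step 10: x=[1.9177] v=[-2.8287]
Step 11: x=[1.4153] v=[-2.5122]
Step 12: x=[0.9962] v=[-2.0953]
Step 13: x=[0.6773] v=[-1.5945]
Step 14: x=[0.4713] v=[-1.0300]
Step 15: x=[0.3864] v=[-0.4243]
Step 16: x=[0.4261] v=[0.1984]
First v>=0 after going negative at step 16, time=3.2000

Answer: 3.2000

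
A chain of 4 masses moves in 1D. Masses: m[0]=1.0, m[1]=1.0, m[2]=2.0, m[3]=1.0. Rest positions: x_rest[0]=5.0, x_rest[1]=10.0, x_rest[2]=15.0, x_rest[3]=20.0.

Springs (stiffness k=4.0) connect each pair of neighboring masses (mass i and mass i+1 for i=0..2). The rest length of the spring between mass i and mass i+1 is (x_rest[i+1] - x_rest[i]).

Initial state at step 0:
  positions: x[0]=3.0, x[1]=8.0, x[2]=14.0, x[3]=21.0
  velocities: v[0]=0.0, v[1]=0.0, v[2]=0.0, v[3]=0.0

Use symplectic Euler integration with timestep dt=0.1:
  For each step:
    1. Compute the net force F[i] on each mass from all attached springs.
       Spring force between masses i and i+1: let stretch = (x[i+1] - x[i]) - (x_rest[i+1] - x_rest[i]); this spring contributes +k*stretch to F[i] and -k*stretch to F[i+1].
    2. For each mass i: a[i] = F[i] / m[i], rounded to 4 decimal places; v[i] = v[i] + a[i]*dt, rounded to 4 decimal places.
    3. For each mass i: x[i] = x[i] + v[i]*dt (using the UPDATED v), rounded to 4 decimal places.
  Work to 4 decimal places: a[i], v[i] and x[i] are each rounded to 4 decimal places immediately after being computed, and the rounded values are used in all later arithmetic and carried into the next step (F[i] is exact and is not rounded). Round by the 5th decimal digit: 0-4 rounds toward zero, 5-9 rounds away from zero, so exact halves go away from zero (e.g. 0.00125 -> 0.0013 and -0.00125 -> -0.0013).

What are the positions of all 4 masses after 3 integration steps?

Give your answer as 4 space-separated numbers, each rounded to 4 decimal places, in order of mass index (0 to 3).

Step 0: x=[3.0000 8.0000 14.0000 21.0000] v=[0.0000 0.0000 0.0000 0.0000]
Step 1: x=[3.0000 8.0400 14.0200 20.9200] v=[0.0000 0.4000 0.2000 -0.8000]
Step 2: x=[3.0016 8.1176 14.0584 20.7640] v=[0.0160 0.7760 0.3840 -1.5600]
Step 3: x=[3.0078 8.2282 14.1121 20.5398] v=[0.0624 1.1059 0.5370 -2.2422]

Answer: 3.0078 8.2282 14.1121 20.5398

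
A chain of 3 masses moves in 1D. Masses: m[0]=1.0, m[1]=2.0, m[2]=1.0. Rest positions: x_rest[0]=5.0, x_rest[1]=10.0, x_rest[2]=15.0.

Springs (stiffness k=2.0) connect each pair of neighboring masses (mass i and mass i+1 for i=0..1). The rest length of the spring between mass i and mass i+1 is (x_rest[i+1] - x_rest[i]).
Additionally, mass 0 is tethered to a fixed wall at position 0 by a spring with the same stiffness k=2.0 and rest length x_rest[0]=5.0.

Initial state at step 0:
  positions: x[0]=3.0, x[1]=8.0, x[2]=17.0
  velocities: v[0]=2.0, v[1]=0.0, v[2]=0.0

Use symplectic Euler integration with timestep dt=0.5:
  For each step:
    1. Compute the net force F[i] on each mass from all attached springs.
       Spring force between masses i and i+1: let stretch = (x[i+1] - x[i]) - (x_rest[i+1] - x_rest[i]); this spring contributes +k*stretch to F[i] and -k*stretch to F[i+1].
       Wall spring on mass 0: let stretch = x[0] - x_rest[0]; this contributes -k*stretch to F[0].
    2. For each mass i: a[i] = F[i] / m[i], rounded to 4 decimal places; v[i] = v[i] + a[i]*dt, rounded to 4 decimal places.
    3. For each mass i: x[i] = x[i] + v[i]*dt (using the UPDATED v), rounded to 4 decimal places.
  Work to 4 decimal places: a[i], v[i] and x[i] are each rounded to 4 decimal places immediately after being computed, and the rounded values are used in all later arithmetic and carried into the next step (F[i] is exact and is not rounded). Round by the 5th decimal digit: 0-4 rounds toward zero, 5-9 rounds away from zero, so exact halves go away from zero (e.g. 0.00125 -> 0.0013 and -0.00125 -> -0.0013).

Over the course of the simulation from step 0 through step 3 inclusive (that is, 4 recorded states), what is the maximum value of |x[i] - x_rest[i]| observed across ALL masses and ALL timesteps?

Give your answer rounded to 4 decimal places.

Answer: 3.5000

Derivation:
Step 0: x=[3.0000 8.0000 17.0000] v=[2.0000 0.0000 0.0000]
Step 1: x=[5.0000 9.0000 15.0000] v=[4.0000 2.0000 -4.0000]
Step 2: x=[6.5000 10.5000 12.5000] v=[3.0000 3.0000 -5.0000]
Step 3: x=[6.7500 11.5000 11.5000] v=[0.5000 2.0000 -2.0000]
Max displacement = 3.5000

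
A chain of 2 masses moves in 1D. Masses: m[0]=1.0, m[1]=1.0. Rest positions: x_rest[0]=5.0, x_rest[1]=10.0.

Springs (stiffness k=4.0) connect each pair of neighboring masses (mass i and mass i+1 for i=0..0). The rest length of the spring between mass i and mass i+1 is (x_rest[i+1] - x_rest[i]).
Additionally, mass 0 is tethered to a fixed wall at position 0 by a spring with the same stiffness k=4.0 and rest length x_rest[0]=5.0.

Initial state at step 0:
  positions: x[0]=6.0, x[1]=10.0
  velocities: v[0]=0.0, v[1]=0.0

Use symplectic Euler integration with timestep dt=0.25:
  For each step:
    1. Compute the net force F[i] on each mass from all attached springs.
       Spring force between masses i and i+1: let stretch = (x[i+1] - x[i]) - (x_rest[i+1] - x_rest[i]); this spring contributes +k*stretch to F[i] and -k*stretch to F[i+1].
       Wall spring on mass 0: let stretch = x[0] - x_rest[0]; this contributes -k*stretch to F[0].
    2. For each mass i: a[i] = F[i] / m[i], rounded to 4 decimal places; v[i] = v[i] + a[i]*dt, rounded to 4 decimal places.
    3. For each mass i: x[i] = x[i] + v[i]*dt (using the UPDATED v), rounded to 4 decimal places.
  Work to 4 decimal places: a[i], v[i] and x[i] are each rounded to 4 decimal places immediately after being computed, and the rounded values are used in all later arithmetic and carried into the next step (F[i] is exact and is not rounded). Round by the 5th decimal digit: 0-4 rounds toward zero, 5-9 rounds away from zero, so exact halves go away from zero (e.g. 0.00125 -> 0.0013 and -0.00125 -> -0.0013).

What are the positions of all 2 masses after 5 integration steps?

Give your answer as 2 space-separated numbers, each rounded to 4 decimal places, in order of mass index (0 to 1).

Answer: 4.8584 10.0030

Derivation:
Step 0: x=[6.0000 10.0000] v=[0.0000 0.0000]
Step 1: x=[5.5000 10.2500] v=[-2.0000 1.0000]
Step 2: x=[4.8125 10.5625] v=[-2.7500 1.2500]
Step 3: x=[4.3594 10.6875] v=[-1.8125 0.5000]
Step 4: x=[4.3985 10.4805] v=[0.1562 -0.8281]
Step 5: x=[4.8584 10.0030] v=[1.8397 -1.9101]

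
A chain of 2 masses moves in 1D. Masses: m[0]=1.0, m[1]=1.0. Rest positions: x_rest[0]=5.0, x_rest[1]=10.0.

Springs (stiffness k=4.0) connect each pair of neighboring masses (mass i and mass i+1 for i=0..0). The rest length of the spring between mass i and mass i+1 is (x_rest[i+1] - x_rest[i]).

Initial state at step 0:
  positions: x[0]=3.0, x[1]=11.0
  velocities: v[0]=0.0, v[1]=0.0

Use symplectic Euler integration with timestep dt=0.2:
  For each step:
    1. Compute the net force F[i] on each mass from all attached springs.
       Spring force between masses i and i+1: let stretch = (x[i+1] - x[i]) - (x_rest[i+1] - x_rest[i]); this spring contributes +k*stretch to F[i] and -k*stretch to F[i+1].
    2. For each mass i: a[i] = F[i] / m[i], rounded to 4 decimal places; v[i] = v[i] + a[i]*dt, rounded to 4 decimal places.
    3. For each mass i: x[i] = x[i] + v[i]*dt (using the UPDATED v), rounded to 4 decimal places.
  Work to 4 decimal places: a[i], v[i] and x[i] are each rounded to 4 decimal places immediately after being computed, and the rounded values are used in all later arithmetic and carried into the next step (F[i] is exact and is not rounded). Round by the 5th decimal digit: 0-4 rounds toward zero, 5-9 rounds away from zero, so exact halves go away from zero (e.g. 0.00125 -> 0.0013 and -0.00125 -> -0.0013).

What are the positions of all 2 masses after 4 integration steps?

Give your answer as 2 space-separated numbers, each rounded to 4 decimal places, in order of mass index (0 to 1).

Answer: 5.8244 8.1756

Derivation:
Step 0: x=[3.0000 11.0000] v=[0.0000 0.0000]
Step 1: x=[3.4800 10.5200] v=[2.4000 -2.4000]
Step 2: x=[4.2864 9.7136] v=[4.0320 -4.0320]
Step 3: x=[5.1612 8.8388] v=[4.3738 -4.3738]
Step 4: x=[5.8244 8.1756] v=[3.3159 -3.3159]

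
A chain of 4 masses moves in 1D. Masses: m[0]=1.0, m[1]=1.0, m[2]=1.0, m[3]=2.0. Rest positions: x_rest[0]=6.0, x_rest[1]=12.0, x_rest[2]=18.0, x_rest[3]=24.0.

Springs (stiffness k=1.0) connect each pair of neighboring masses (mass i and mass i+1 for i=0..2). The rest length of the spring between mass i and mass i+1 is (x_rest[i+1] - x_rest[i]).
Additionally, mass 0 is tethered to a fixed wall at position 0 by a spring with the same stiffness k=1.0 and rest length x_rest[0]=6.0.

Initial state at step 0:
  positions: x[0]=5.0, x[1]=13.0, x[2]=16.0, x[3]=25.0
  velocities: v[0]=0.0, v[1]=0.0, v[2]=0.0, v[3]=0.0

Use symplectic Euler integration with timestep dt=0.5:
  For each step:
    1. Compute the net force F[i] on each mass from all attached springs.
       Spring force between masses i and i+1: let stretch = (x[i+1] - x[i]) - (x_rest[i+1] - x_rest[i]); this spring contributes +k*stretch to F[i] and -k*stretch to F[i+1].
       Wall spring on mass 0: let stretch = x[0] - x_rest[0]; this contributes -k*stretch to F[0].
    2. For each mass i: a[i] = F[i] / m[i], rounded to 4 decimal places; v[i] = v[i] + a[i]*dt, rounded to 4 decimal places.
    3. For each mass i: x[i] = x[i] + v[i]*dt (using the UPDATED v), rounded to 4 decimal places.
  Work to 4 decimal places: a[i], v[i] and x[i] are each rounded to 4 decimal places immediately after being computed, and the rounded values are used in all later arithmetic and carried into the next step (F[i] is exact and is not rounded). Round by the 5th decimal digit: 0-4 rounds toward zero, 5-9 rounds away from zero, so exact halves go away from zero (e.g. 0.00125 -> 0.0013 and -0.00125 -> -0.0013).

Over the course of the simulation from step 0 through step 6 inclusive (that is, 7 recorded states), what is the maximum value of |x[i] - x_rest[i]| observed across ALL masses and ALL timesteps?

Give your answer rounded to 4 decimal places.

Answer: 2.6161

Derivation:
Step 0: x=[5.0000 13.0000 16.0000 25.0000] v=[0.0000 0.0000 0.0000 0.0000]
Step 1: x=[5.7500 11.7500 17.5000 24.6250] v=[1.5000 -2.5000 3.0000 -0.7500]
Step 2: x=[6.5625 10.4375 19.3438 24.1094] v=[1.6250 -2.6250 3.6875 -1.0313]
Step 3: x=[6.7032 10.3828 20.1524 23.7481] v=[0.2813 -0.1094 1.6172 -0.7227]
Step 4: x=[6.0880 11.8506 19.4175 23.6873] v=[-1.2305 2.9356 -1.4698 -0.1216]
Step 5: x=[5.3914 13.7695 17.8583 23.8428] v=[-1.3932 3.8378 -3.1184 0.3110]
Step 6: x=[5.4415 14.6161 16.7730 24.0003] v=[0.1002 1.6932 -2.1706 0.3149]
Max displacement = 2.6161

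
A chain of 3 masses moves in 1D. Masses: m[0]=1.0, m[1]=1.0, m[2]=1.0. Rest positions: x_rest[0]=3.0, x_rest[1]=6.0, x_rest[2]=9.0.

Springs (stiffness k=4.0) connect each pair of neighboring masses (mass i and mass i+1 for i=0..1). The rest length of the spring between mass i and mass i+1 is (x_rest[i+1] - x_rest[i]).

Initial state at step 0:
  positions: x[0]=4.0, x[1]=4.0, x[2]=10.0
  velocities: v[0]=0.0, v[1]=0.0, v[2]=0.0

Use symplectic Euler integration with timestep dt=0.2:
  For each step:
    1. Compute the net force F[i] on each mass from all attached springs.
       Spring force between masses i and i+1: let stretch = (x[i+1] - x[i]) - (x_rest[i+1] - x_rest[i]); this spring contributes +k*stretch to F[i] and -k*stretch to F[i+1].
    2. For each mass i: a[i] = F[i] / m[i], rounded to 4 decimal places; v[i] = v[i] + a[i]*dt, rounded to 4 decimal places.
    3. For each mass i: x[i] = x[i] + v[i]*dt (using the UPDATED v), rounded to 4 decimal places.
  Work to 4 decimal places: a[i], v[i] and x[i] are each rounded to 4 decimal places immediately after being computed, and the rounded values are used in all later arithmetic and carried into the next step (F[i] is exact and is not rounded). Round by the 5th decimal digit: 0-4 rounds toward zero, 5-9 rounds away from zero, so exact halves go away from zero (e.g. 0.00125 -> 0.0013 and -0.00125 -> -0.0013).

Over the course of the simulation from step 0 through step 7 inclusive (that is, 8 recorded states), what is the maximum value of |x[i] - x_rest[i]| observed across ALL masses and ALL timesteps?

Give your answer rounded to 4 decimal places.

Step 0: x=[4.0000 4.0000 10.0000] v=[0.0000 0.0000 0.0000]
Step 1: x=[3.5200 4.9600 9.5200] v=[-2.4000 4.8000 -2.4000]
Step 2: x=[2.7904 6.4192 8.7904] v=[-3.6480 7.2960 -3.6480]
Step 3: x=[2.1614 7.6772 8.1614] v=[-3.1450 6.2899 -3.1450]
Step 4: x=[1.9349 8.1301 7.9349] v=[-1.1324 2.2646 -1.1324]
Step 5: x=[2.2197 7.5606 8.2197] v=[1.4238 -2.8477 1.4238]
Step 6: x=[2.8790 6.2420 8.8790] v=[3.2965 -6.5931 3.2965]
Step 7: x=[3.5964 4.8072 9.5964] v=[3.5869 -7.1739 3.5869]
Max displacement = 2.1301

Answer: 2.1301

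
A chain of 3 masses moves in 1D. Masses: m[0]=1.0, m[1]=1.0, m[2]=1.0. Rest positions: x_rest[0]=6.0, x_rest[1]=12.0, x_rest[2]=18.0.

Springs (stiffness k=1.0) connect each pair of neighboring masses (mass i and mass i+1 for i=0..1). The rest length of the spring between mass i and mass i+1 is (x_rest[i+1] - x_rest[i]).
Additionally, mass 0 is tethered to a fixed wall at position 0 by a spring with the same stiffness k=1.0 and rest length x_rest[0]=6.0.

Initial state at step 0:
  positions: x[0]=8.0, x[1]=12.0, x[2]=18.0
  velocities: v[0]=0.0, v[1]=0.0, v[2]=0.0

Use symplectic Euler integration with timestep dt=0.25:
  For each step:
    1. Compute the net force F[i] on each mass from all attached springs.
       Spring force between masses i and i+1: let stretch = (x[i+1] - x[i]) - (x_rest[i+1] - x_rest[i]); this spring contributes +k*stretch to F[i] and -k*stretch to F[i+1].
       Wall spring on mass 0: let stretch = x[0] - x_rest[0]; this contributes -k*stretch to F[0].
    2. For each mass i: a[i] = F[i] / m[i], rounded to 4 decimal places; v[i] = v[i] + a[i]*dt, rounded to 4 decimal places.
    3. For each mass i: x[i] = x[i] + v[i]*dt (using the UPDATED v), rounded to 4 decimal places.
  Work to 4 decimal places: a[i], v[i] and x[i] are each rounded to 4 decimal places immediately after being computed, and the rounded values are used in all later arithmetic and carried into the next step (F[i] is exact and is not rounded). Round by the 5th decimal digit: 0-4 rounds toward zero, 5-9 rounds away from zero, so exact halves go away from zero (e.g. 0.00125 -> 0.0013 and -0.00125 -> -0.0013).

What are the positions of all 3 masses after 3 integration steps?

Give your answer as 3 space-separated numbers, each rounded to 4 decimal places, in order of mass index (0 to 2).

Answer: 6.6885 12.6006 18.0366

Derivation:
Step 0: x=[8.0000 12.0000 18.0000] v=[0.0000 0.0000 0.0000]
Step 1: x=[7.7500 12.1250 18.0000] v=[-1.0000 0.5000 0.0000]
Step 2: x=[7.2891 12.3438 18.0078] v=[-1.8438 0.8750 0.0313]
Step 3: x=[6.6885 12.6006 18.0366] v=[-2.4024 1.0273 0.1153]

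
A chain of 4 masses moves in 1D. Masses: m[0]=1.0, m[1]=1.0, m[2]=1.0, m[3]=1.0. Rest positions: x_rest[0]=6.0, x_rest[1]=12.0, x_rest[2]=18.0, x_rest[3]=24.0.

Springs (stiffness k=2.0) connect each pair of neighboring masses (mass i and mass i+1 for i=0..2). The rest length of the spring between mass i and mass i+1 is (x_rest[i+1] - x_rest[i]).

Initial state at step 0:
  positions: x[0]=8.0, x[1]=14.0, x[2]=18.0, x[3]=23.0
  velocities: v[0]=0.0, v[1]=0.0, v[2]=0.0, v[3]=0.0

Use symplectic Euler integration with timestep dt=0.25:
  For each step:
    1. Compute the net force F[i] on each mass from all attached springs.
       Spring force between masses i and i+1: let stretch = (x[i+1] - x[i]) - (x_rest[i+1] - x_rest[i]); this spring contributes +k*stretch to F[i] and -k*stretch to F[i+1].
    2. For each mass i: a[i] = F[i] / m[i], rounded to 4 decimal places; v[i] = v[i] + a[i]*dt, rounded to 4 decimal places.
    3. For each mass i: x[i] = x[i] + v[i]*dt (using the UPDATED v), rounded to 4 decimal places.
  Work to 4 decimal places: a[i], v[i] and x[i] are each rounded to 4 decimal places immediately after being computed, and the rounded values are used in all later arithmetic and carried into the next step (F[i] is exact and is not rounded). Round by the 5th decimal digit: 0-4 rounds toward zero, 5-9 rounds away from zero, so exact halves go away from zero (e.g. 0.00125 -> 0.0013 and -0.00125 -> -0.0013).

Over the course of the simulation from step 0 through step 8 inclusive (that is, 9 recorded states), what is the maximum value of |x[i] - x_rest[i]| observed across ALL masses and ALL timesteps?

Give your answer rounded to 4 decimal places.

Answer: 2.0770

Derivation:
Step 0: x=[8.0000 14.0000 18.0000 23.0000] v=[0.0000 0.0000 0.0000 0.0000]
Step 1: x=[8.0000 13.7500 18.1250 23.1250] v=[0.0000 -1.0000 0.5000 0.5000]
Step 2: x=[7.9688 13.3281 18.3281 23.3750] v=[-0.1250 -1.6875 0.8125 1.0000]
Step 3: x=[7.8575 12.8613 18.5371 23.7442] v=[-0.4454 -1.8672 0.8360 1.4766]
Step 4: x=[7.6216 12.4785 18.6875 24.2125] v=[-0.9435 -1.5312 0.6017 1.8731]
Step 5: x=[7.2428 12.2647 18.7524 24.7402] v=[-1.5151 -0.8552 0.2597 2.1106]
Step 6: x=[6.7418 12.2341 18.7549 25.2694] v=[-2.0042 -0.1223 0.0098 2.1167]
Step 7: x=[6.1773 12.3321 18.7566 25.7343] v=[-2.2581 0.3920 0.0067 1.8595]
Step 8: x=[5.6321 12.4638 18.8274 26.0770] v=[-2.1807 0.5269 0.2833 1.3707]
Max displacement = 2.0770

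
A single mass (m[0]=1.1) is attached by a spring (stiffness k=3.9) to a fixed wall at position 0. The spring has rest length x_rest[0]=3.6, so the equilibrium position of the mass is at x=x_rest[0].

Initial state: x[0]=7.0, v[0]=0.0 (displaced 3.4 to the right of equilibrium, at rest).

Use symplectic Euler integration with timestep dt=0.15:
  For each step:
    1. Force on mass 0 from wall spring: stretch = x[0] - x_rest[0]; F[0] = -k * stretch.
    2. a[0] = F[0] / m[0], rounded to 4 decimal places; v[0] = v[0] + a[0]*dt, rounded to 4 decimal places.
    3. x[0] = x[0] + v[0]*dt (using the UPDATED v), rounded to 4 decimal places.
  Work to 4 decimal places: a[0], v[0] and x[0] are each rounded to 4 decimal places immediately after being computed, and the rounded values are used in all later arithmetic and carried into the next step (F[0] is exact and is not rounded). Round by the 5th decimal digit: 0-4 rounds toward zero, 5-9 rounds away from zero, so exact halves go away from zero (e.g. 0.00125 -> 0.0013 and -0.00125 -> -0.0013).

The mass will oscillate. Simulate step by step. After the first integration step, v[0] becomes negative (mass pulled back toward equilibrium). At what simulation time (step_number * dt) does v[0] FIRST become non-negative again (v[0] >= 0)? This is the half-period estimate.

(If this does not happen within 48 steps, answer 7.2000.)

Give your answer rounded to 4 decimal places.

Step 0: x=[7.0000] v=[0.0000]
Step 1: x=[6.7288] v=[-1.8082]
Step 2: x=[6.2080] v=[-3.4722]
Step 3: x=[5.4791] v=[-4.8592]
Step 4: x=[4.6003] v=[-5.8585]
Step 5: x=[3.6417] v=[-6.3905]
Step 6: x=[2.6798] v=[-6.4127]
Step 7: x=[1.7913] v=[-5.9233]
Step 8: x=[1.0471] v=[-4.9614]
Step 9: x=[0.5065] v=[-3.6037]
Step 10: x=[0.2127] v=[-1.9585]
Step 11: x=[0.1891] v=[-0.1571]
Step 12: x=[0.4376] v=[1.6569]
First v>=0 after going negative at step 12, time=1.8000

Answer: 1.8000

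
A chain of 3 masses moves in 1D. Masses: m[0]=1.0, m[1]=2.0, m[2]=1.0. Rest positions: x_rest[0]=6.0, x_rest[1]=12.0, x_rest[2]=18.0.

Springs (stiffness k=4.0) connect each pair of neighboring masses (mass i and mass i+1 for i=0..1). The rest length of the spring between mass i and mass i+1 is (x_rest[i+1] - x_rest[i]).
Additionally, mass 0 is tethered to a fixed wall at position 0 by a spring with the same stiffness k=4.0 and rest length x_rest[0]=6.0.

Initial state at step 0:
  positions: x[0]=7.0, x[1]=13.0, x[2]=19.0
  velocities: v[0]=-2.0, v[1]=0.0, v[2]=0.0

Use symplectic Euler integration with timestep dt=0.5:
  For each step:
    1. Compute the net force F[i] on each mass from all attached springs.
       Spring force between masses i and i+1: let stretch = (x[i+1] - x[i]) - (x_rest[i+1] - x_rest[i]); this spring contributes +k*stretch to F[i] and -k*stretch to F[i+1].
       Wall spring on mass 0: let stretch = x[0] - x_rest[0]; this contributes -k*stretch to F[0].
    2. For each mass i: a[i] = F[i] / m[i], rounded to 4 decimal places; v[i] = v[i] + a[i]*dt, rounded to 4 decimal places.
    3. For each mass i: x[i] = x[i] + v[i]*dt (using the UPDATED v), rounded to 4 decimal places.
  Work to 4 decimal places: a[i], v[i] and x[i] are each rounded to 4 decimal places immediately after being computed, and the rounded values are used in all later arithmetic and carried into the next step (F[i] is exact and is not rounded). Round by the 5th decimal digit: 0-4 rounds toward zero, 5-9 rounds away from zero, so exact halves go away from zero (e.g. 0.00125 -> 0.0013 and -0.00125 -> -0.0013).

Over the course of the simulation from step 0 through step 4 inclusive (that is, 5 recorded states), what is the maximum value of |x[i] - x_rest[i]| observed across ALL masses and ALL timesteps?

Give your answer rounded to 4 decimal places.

Step 0: x=[7.0000 13.0000 19.0000] v=[-2.0000 0.0000 0.0000]
Step 1: x=[5.0000 13.0000 19.0000] v=[-4.0000 0.0000 0.0000]
Step 2: x=[6.0000 12.0000 19.0000] v=[2.0000 -2.0000 0.0000]
Step 3: x=[7.0000 11.5000 18.0000] v=[2.0000 -1.0000 -2.0000]
Step 4: x=[5.5000 12.0000 16.5000] v=[-3.0000 1.0000 -3.0000]
Max displacement = 1.5000

Answer: 1.5000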